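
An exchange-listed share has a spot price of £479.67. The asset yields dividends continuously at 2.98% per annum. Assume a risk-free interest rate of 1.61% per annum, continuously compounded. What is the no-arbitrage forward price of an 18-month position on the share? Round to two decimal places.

F = S·e^((r − q)T) = 479.67 · e^((0.0161 − 0.0298) × 18/12)
= 479.67 · e^-0.020550 = 479.67 × 0.979660
F = £469.91

£469.91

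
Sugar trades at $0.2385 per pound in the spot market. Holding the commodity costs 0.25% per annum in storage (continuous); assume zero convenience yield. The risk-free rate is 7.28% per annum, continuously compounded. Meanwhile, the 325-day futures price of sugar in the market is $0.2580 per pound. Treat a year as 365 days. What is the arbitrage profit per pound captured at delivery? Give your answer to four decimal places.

Fair futures: F* = S·e^(carry·T), with carry = (r + u) = 0.0728 + 0.0025 = 0.0753
F* = 0.2385 · e^(0.0753 × 325/365) = 0.2385 · e^0.067048 = 0.2385 × 1.069347 = $0.2550
Market $0.2580 > fair $0.2550: forward overpriced → cash-and-carry (buy spot, short the forward).
At maturity, profit = |F_mkt − F*| = |0.2580 − 0.2550| = $0.0030 per pound

$0.0030 per pound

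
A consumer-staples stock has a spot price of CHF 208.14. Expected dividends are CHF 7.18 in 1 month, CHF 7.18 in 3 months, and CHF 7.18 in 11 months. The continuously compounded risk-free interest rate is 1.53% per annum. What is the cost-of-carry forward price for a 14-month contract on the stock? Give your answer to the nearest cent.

CHF 190.10

PV(dividends) I = 7.18·e^(−0.0153·1/12) + 7.18·e^(−0.0153·3/12) + 7.18·e^(−0.0153·11/12)
I = 7.1709 + 7.1526 + 7.0800 = 21.4035
F = (S − I)·e^(rT) = (208.14 − 21.4035) · e^(0.0153·14/12)
= 186.7365 · e^0.017850 = 186.7365 × 1.018010 = CHF 190.10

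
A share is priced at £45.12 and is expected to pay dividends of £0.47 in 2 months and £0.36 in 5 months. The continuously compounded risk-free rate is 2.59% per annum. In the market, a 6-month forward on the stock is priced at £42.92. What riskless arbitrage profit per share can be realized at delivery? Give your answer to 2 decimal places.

£1.95 per share

PV(dividends) I = 0.47·e^(−0.0259·2/12) + 0.36·e^(−0.0259·5/12) = 0.8241
Fair forward F* = (S − I)·e^(rT) = (45.12 − 0.8241)·e^0.012950 = 44.2959 × 1.013034 = 44.8733
Market £42.92 < fair 44.8733: forward underpriced → reverse cash-and-carry (short the stock, invest proceeds at r, pay the dividends, go long the forward).
Profit at T = |F_mkt − F*| = |42.92 − 44.8733| = £1.95 per share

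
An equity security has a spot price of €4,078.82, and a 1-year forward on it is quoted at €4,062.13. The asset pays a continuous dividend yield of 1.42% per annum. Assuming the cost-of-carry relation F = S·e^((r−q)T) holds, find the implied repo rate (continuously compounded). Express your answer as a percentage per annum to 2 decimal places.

1.01%

From F = S·e^((r−q)T): (r − q) = ln(F/S)/T
ln(4062.13/4078.82) = ln(0.995908) = -0.004100
(r − q) = -0.004100 / (12/12) = -0.004100
r = ln(F/S)/T + q = -0.004100 + 0.0142 = 0.010100
r = 1.01%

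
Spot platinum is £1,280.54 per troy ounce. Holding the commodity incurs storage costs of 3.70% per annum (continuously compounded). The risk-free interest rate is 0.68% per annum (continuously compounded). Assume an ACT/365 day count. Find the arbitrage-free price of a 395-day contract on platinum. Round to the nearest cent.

£1,342.70 per troy ounce

Net carry = r + u − y = 0.0068 + 0.0370 − 0.0000 = 0.0438
F = S·e^((r+u−y)T) = 1280.54 · e^(0.0438 × 395/365) = 1280.54 · e^0.04740000
= 1280.54 × 1.04854134 = £1,342.70 per troy ounce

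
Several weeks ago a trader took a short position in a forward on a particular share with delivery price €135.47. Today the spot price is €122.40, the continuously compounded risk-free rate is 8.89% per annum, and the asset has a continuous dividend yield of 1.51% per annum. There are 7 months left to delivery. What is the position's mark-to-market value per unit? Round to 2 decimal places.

€7.30

Current fair forward for the remaining 7 months: F = S·e^((r − q)·T), (r − q) = 0.0889 − 0.0151 = 0.0738
F = 122.40 · e^(0.0738 × 7/12) = 122.40 × 1.043990 = 127.7844
Value of long forward = (F − K)·e^(−rT) = (127.7844 − 135.47) · e^(−0.0889·7/12)
= -7.6856 × 0.949463 = -7.30
Short position value = −(long value) = €7.30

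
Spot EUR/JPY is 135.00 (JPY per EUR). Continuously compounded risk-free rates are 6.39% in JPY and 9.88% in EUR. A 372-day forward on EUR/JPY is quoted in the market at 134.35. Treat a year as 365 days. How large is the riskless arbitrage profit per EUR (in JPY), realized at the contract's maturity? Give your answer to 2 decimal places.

Fair forward: F* = S·e^(carry·T), with carry = (r_JPY − r_EUR) = 0.0639 − 0.0988 = -0.0349
F* = 135.00 · e^(-0.0349 × 372/365) = 135.00 · e^-0.035569 = 135.00 × 0.965056 = 130.2826
Market 134.35 > fair 130.2826: forward overpriced → cash-and-carry (buy spot, short the forward).
At maturity, profit = |F_mkt − F*| = |134.35 − 130.2826| = 4.07 per EUR (in JPY)

4.07 per EUR (in JPY)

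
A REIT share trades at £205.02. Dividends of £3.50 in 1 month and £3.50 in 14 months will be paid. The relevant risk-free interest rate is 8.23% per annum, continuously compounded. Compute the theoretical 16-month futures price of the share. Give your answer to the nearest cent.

PV(dividends) I = 3.50·e^(−0.0823·1/12) + 3.50·e^(−0.0823·14/12)
I = 3.4761 + 3.1796 = 6.6557
F = (S − I)·e^(rT) = (205.02 − 6.6557) · e^(0.0823·16/12)
= 198.3643 · e^0.109733 = 198.3643 × 1.115980 = £221.37

£221.37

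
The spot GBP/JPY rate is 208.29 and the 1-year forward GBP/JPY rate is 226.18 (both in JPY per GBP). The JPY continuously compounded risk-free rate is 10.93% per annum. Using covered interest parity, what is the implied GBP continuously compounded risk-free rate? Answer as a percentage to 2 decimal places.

F = S·e^((r_JPY − r_GBP)T) ⇒ r_GBP = r_JPY − ln(F/S)/T
ln(226.18/208.29) = 0.082400; /(1) = 0.082400
r_GBP = 0.1093 − 0.082400 = 0.026900
r_GBP = 2.69%

2.69%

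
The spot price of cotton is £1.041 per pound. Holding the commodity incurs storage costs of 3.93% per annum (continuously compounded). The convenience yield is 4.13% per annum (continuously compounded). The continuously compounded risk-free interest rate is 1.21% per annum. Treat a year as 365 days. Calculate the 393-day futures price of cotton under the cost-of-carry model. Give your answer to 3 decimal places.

£1.052 per pound

Net carry = r + u − y = 0.0121 + 0.0393 − 0.0413 = 0.0101
F = S·e^((r+u−y)T) = 1.041 · e^(0.0101 × 393/365) = 1.041 · e^0.010875
= 1.041 × 1.010934 = £1.052 per pound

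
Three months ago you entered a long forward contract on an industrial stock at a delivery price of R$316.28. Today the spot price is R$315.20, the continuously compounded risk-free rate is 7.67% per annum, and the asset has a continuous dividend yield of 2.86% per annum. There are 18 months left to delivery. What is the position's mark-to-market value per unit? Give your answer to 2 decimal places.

Current fair forward for the remaining 18 months: F = S·e^((r − q)·T), (r − q) = 0.0767 − 0.0286 = 0.0481
F = 315.20 · e^(0.0481 × 18/12) = 315.20 × 1.074817 = 338.7823
Value of long forward = (F − K)·e^(−rT) = (338.7823 − 316.28) · e^(−0.0767·18/12)
= 22.5023 × 0.891322 = 20.06

R$20.06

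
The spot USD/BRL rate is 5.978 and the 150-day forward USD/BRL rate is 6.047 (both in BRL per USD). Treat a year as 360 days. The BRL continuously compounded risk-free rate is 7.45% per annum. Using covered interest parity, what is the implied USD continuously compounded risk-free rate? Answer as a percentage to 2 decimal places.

F = S·e^((r_BRL − r_USD)T) ⇒ r_USD = r_BRL − ln(F/S)/T
ln(6.047/5.978) = 0.011476; /(150/360) = 0.027542
r_USD = 0.0745 − 0.027542 = 0.046958
r_USD = 4.70%

4.70%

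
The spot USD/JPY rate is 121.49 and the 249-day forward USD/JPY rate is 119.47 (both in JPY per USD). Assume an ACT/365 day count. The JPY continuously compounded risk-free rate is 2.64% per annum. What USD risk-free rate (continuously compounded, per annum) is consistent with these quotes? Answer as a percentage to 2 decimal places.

F = S·e^((r_JPY − r_USD)T) ⇒ r_USD = r_JPY − ln(F/S)/T
ln(119.47/121.49) = -0.016767; /(249/365) = -0.024578
r_USD = 0.0264 + 0.024578 = 0.050978
r_USD = 5.10%

5.10%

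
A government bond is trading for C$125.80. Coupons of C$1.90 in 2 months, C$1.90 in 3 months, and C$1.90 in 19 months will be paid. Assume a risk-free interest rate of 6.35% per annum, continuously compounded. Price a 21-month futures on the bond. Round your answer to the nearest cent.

PV(coupons) I = 1.90·e^(−0.0635·2/12) + 1.90·e^(−0.0635·3/12) + 1.90·e^(−0.0635·19/12)
I = 1.8800 + 1.8701 + 1.7183 = 5.4684
F = (S − I)·e^(rT) = (125.80 − 5.4684) · e^(0.0635·21/12)
= 120.3316 · e^0.111125 = 120.3316 × 1.117535 = C$134.47

C$134.47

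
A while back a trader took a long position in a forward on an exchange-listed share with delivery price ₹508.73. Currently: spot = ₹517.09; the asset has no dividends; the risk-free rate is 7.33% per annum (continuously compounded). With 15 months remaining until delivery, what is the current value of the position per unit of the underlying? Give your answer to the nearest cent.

Current fair forward for the remaining 15 months: F = S·e^(r·T), r = 0.0733
F = 517.09 · e^(0.0733 × 15/12) = 517.09 × 1.095954 = 566.7069
Value of long forward = (F − K)·e^(−rT) = (566.7069 − 508.73) · e^(−0.0733·15/12)
= 57.9769 × 0.912447 = 52.90

₹52.90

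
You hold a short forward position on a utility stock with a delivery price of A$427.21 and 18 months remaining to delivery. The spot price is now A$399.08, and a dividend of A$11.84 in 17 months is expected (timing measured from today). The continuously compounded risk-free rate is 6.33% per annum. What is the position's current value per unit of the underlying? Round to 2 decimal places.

PV(remaining dividends) I = 11.84·e^(−0.0633·17/12) = 10.8245
Current forward F = (S − I)·e^(rT) = (399.08 − 10.8245)·e^(0.0633·18/12) = 388.2555 × 1.099604 = 426.9273
Value (long) = (F − K)·e^(−rT) = (426.9273 − 427.21) × 0.909418 = -0.2571
Short position value = −(long value) = A$0.26

A$0.26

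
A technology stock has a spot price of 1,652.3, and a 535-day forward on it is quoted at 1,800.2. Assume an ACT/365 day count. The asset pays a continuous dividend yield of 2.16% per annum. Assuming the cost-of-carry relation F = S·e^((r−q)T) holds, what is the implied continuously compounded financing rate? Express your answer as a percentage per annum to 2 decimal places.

From F = S·e^((r−q)T): (r − q) = ln(F/S)/T
ln(1800.2/1652.3) = ln(1.089512) = 0.085730
(r − q) = 0.085730 / (535/365) = 0.058489
r = ln(F/S)/T + q = 0.058489 + 0.0216 = 0.080089
r = 8.01%

8.01%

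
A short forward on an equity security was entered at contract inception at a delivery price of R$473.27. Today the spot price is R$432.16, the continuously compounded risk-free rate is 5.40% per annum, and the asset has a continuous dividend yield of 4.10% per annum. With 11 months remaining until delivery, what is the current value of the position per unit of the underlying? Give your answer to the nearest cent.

Current fair forward for the remaining 11 months: F = S·e^((r − q)·T), (r − q) = 0.0540 − 0.0410 = 0.0130
F = 432.16 · e^(0.0130 × 11/12) = 432.16 × 1.011988 = 437.3407
Value of long forward = (F − K)·e^(−rT) = (437.3407 − 473.27) · e^(−0.0540·11/12)
= -35.9293 × 0.951705 = -34.19
Short position value = −(long value) = R$34.19

R$34.19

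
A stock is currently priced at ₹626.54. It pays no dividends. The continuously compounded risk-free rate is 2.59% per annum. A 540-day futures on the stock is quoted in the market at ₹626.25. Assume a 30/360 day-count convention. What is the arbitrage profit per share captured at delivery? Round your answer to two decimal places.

₹25.11 per share

Fair futures: F* = S·e^(carry·T), with carry = r = 0.0259
F* = 626.54 · e^(0.0259 × 540/360) = 626.54 · e^0.038850 = 626.54 × 1.039615 = ₹651.3604
Market ₹626.25 < fair ₹651.3604: forward underpriced → reverse cash-and-carry (short spot, go long the forward).
At maturity, profit = |F_mkt − F*| = |626.25 − 651.3604| = ₹25.11 per share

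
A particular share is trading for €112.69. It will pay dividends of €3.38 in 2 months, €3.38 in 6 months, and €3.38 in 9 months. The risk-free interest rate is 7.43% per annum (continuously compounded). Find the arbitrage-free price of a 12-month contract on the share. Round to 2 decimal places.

PV(dividends) I = 3.38·e^(−0.0743·2/12) + 3.38·e^(−0.0743·6/12) + 3.38·e^(−0.0743·9/12)
I = 3.3384 + 3.2567 + 3.1968 = 9.7919
F = (S − I)·e^(rT) = (112.69 − 9.7919) · e^(0.0743·12/12)
= 102.8981 · e^0.074300 = 102.8981 × 1.077130 = €110.83

€110.83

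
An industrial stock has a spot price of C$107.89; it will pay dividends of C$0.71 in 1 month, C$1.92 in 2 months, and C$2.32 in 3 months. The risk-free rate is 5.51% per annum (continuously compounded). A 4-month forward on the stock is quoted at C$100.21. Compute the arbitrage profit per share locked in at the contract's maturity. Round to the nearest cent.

C$4.69 per share

PV(dividends) I = 0.71·e^(−0.0551·1/12) + 1.92·e^(−0.0551·2/12) + 2.32·e^(−0.0551·3/12) = 4.8975
Fair forward F* = (S − I)·e^(rT) = (107.89 − 4.8975)·e^0.018367 = 102.9925 × 1.018537 = 104.9017
Market C$100.21 < fair 104.9017: forward underpriced → reverse cash-and-carry (short the stock, invest proceeds at r, pay the dividends, go long the forward).
Profit at T = |F_mkt − F*| = |100.21 − 104.9017| = C$4.69 per share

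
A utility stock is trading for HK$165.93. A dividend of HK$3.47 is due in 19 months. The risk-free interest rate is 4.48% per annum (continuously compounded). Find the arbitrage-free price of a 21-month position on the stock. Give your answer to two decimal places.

PV(dividends) I = 3.47·e^(−0.0448·19/12)
I = 3.2324
F = (S − I)·e^(rT) = (165.93 − 3.2324) · e^(0.0448·21/12)
= 162.6976 · e^0.078400 = 162.6976 × 1.081555 = HK$175.97

HK$175.97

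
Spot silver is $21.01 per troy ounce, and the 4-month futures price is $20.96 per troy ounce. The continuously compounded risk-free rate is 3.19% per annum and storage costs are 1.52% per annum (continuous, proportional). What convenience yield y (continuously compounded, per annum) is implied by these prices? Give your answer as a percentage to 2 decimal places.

5.42%

F = S·e^((r+u−y)T) ⇒ (r+u−y) = ln(F/S)/T
ln(20.96/21.01) = -0.002383; /T ⇒ -0.007149
y = r + u − ln(F/S)/T = 0.0319 + 0.0152 + 0.007149 = 0.054249
y = 5.42%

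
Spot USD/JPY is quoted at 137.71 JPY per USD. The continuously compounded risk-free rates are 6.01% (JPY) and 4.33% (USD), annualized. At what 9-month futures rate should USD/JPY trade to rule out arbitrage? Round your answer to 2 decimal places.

139.46

F = S·e^((r_JPY − r_USD)T) = 137.71 · e^((0.0601 − 0.0433) × 9/12)
= 137.71 · e^0.012600 = 137.71 × 1.012680
F = 139.46 JPY per USD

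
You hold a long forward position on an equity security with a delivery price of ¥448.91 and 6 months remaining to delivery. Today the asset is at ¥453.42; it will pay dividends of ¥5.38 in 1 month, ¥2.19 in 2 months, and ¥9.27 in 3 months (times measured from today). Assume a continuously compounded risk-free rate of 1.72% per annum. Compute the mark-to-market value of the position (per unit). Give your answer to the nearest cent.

PV(remaining dividends) I = 5.38·e^(−0.0172·1/12) + 2.19·e^(−0.0172·2/12) + 9.27·e^(−0.0172·3/12) = 16.7862
Current forward F = (S − I)·e^(rT) = (453.42 − 16.7862)·e^(0.0172·6/12) = 436.6338 × 1.008637 = 440.4050
Value (long) = (F − K)·e^(−rT) = (440.4050 − 448.91) × 0.991437 = -8.4322
Value = -¥8.43

-¥8.43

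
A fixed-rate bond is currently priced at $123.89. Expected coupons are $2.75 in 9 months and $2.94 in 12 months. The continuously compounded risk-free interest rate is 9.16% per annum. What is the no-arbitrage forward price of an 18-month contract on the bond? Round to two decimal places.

$136.11

PV(coupons) I = 2.75·e^(−0.0916·9/12) + 2.94·e^(−0.0916·12/12)
I = 2.5674 + 2.6827 = 5.2501
F = (S − I)·e^(rT) = (123.89 − 5.2501) · e^(0.0916·18/12)
= 118.6399 · e^0.137400 = 118.6399 × 1.147287 = $136.11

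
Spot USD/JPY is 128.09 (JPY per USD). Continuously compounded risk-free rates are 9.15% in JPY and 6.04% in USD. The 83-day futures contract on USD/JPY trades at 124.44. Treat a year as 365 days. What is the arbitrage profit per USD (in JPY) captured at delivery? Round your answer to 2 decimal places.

4.56 per USD (in JPY)

Fair futures: F* = S·e^(carry·T), with carry = (r_JPY − r_USD) = 0.0915 − 0.0604 = 0.0311
F* = 128.09 · e^(0.0311 × 83/365) = 128.09 · e^0.007072 = 128.09 × 1.007097 = 128.9991
Market 124.44 < fair 128.9991: forward underpriced → reverse cash-and-carry (short spot, go long the forward).
At maturity, profit = |F_mkt − F*| = |124.44 − 128.9991| = 4.56 per USD (in JPY)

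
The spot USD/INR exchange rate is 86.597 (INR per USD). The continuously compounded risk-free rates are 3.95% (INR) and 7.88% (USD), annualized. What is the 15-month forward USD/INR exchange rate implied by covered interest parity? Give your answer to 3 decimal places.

82.446

F = S·e^((r_INR − r_USD)T) = 86.597 · e^((0.0395 − 0.0788) × 15/12)
= 86.597 · e^-0.049125 = 86.597 × 0.952062
F = 82.446 INR per USD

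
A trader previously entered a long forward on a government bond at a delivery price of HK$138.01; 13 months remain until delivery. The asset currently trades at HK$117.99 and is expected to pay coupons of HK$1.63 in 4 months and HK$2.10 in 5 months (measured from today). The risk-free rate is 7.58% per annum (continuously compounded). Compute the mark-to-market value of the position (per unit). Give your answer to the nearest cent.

PV(remaining coupons) I = 1.63·e^(−0.0758·4/12) + 2.10·e^(−0.0758·5/12) = 3.6240
Current forward F = (S − I)·e^(rT) = (117.99 − 3.6240)·e^(0.0758·13/12) = 114.3660 × 1.085582 = 124.1537
Value (long) = (F − K)·e^(−rT) = (124.1537 − 138.01) × 0.921164 = -12.7639
Value = -HK$12.76

-HK$12.76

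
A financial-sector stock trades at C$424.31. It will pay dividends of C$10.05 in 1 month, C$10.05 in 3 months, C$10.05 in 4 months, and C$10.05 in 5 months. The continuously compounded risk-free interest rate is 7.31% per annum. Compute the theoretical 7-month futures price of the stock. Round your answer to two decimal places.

C$401.66

PV(dividends) I = 10.05·e^(−0.0731·1/12) + 10.05·e^(−0.0731·3/12) + 10.05·e^(−0.0731·4/12) + 10.05·e^(−0.0731·5/12)
I = 9.9890 + 9.8680 + 9.8081 + 9.7485 = 39.4136
F = (S − I)·e^(rT) = (424.31 − 39.4136) · e^(0.0731·7/12)
= 384.8964 · e^0.042642 = 384.8964 × 1.043564 = C$401.66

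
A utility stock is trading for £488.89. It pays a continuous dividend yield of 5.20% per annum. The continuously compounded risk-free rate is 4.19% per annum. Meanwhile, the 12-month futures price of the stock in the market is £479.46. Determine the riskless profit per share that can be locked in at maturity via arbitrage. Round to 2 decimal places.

Fair futures: F* = S·e^(carry·T), with carry = (r − q) = 0.0419 − 0.0520 = -0.0101
F* = 488.89 · e^(-0.0101 × 12/12) = 488.89 · e^-0.010100 = 488.89 × 0.989951 = £483.9771
Market £479.46 < fair £483.9771: forward underpriced → reverse cash-and-carry (short spot, go long the forward).
At maturity, profit = |F_mkt − F*| = |479.46 − 483.9771| = £4.52 per share

£4.52 per share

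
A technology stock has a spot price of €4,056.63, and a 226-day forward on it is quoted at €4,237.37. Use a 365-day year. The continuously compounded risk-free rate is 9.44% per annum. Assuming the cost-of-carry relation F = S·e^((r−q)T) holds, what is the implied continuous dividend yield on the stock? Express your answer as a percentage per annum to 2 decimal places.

From F = S·e^((r−q)T): (r − q) = ln(F/S)/T
ln(4237.37/4056.63) = ln(1.044554) = 0.043590
(r − q) = 0.043590 / (226/365) = 0.070400
q = r − ln(F/S)/T = 0.0944 − 0.070400 = 0.024000
q = 2.40%

2.40%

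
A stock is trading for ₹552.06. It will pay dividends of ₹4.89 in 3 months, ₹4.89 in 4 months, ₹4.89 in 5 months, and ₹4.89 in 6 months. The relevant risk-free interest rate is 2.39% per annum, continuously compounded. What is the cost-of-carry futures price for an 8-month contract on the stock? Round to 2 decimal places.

₹541.23

PV(dividends) I = 4.89·e^(−0.0239·3/12) + 4.89·e^(−0.0239·4/12) + 4.89·e^(−0.0239·5/12) + 4.89·e^(−0.0239·6/12)
I = 4.8609 + 4.8512 + 4.8415 + 4.8319 = 19.3855
F = (S − I)·e^(rT) = (552.06 − 19.3855) · e^(0.0239·8/12)
= 532.6745 · e^0.015933 = 532.6745 × 1.016061 = ₹541.23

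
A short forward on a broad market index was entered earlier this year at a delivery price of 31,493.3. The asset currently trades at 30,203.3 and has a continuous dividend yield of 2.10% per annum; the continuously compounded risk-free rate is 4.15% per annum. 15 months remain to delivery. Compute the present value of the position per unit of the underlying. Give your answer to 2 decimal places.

Current fair forward for the remaining 15 months: F = S·e^((r − q)·T), (r − q) = 0.0415 − 0.0210 = 0.0205
F = 30203.3 · e^(0.0205 × 15/12) = 30203.3 × 1.02595614 = 30987.2611
Value of long forward = (F − K)·e^(−rT) = (30987.2611 − 31493.3) · e^(−0.0415·15/12)
= -506.0389 × 0.94944754 = -480.46
Short position value = −(long value) = 480.46

480.46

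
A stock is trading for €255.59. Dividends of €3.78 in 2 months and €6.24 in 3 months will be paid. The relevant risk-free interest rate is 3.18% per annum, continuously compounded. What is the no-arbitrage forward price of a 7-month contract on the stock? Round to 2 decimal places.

€250.24

PV(dividends) I = 3.78·e^(−0.0318·2/12) + 6.24·e^(−0.0318·3/12)
I = 3.7600 + 6.1906 = 9.9506
F = (S − I)·e^(rT) = (255.59 − 9.9506) · e^(0.0318·7/12)
= 245.6394 · e^0.018550 = 245.6394 × 1.018723 = €250.24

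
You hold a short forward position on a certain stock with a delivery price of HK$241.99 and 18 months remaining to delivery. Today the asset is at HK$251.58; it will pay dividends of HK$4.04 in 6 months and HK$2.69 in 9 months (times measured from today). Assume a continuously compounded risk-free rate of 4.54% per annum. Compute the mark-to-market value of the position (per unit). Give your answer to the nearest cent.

-HK$18.97

PV(remaining dividends) I = 4.04·e^(−0.0454·6/12) + 2.69·e^(−0.0454·9/12) = 6.5493
Current forward F = (S − I)·e^(rT) = (251.58 − 6.5493)·e^(0.0454·18/12) = 245.0307 × 1.070472 = 262.2985
Value (long) = (F − K)·e^(−rT) = (262.2985 − 241.99) × 0.934167 = 18.9715
Short position value = −(long value) = -HK$18.97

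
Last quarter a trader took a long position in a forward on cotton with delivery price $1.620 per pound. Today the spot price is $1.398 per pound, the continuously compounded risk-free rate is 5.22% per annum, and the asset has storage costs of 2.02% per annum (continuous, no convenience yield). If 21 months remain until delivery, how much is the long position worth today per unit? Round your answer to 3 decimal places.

Current fair forward for the remaining 21 months: F = S·e^((r + u)·T), (r + u) = 0.0522 + 0.0202 = 0.0724
F = 1.398 · e^(0.0724 × 21/12) = 1.398 × 1.135076 = 1.5868
Value of long forward = (F − K)·e^(−rT) = (1.5868 − 1.620) · e^(−0.0522·21/12)
= -0.0332 × 0.912698 = -0.030

-$0.030 per pound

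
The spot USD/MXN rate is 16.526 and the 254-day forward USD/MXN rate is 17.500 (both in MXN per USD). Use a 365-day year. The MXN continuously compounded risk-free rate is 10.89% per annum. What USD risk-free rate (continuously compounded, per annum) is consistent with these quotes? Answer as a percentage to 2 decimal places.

F = S·e^((r_MXN − r_USD)T) ⇒ r_USD = r_MXN − ln(F/S)/T
ln(17.500/16.526) = 0.057266; /(254/365) = 0.082292
r_USD = 0.1089 − 0.082292 = 0.026608
r_USD = 2.66%

2.66%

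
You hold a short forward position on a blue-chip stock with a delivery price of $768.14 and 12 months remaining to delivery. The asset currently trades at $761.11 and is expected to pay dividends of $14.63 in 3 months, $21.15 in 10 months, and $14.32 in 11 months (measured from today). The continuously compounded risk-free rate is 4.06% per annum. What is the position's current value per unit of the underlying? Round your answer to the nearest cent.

$25.19

PV(remaining dividends) I = 14.63·e^(−0.0406·3/12) + 21.15·e^(−0.0406·10/12) + 14.32·e^(−0.0406·11/12) = 48.7255
Current forward F = (S − I)·e^(rT) = (761.11 − 48.7255)·e^(0.0406·12/12) = 712.3845 × 1.041435 = 741.9022
Value (long) = (F − K)·e^(−rT) = (741.9022 − 768.14) × 0.960213 = -25.1939
Short position value = −(long value) = $25.19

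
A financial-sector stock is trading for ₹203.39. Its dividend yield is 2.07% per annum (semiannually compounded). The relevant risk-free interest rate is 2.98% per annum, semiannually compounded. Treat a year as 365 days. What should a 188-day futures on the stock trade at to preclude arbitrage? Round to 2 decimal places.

F = S · (1+r/2)^(2T) / (1+q/2)^(2T)
= 203.39 × 1.015352 / 1.010664 = 203.39 × 1.004639
F = ₹204.33

₹204.33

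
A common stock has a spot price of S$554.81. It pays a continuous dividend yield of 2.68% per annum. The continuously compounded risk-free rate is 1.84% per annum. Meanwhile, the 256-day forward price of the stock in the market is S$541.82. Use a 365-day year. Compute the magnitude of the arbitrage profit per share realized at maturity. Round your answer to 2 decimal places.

Fair forward: F* = S·e^(carry·T), with carry = (r − q) = 0.0184 − 0.0268 = -0.0084
F* = 554.81 · e^(-0.0084 × 256/365) = 554.81 · e^-0.005892 = 554.81 × 0.994125 = S$551.5505
Market S$541.82 < fair S$551.5505: forward underpriced → reverse cash-and-carry (short spot, go long the forward).
At maturity, profit = |F_mkt − F*| = |541.82 − 551.5505| = S$9.73 per share

S$9.73 per share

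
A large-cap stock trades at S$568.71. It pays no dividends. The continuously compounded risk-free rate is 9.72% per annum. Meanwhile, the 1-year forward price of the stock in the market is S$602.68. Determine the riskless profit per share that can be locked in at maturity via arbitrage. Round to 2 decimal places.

Fair forward: F* = S·e^(carry·T), with carry = r = 0.0972
F* = 568.71 · e^(0.0972 × 1) = 568.71 · e^0.097200 = 568.71 × 1.102081 = S$626.7645
Market S$602.68 < fair S$626.7645: forward underpriced → reverse cash-and-carry (short spot, go long the forward).
At maturity, profit = |F_mkt − F*| = |602.68 − 626.7645| = S$24.08 per share

S$24.08 per share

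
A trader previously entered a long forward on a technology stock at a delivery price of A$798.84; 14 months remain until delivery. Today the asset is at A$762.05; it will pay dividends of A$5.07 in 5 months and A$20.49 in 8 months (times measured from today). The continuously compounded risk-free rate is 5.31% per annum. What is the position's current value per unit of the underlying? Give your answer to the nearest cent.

PV(remaining dividends) I = 5.07·e^(−0.0531·5/12) + 20.49·e^(−0.0531·8/12) = 24.7364
Current forward F = (S − I)·e^(rT) = (762.05 − 24.7364)·e^(0.0531·14/12) = 737.3136 × 1.063909 = 784.4346
Value (long) = (F − K)·e^(−rT) = (784.4346 − 798.84) × 0.939930 = -13.5401
Value = -A$13.54

-A$13.54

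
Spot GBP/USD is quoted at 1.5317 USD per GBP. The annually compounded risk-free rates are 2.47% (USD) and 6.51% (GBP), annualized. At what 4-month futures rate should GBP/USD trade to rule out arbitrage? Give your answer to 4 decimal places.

By covered interest parity, F = S · (1+r_USD)^T / (1+r_GBP)^T
= 1.5317 × 1.008166 / 1.021245 = 1.5317 × 0.987193
F = 1.5121 USD per GBP

1.5121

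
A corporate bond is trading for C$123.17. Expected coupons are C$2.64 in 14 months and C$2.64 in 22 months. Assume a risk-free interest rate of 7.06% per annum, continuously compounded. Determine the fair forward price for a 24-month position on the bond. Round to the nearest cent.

PV(coupons) I = 2.64·e^(−0.0706·14/12) + 2.64·e^(−0.0706·22/12)
I = 2.4313 + 2.3195 = 4.7508
F = (S − I)·e^(rT) = (123.17 − 4.7508) · e^(0.0706·24/12)
= 118.4192 · e^0.141200 = 118.4192 × 1.151655 = C$136.38

C$136.38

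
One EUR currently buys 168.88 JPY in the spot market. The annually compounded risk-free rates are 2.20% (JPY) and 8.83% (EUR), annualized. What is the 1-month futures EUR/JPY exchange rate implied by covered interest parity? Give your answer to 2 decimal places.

168.00

By covered interest parity, F = S · (1+r_JPY)^T / (1+r_EUR)^T
= 168.88 × 1.001815 / 1.007076 = 168.88 × 0.994776
F = 168.00 JPY per EUR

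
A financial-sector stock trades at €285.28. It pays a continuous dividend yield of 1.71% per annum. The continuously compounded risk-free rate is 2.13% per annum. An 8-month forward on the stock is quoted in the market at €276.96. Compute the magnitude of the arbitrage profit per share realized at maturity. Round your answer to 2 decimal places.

Fair forward: F* = S·e^(carry·T), with carry = (r − q) = 0.0213 − 0.0171 = 0.0042
F* = 285.28 · e^(0.0042 × 8/12) = 285.28 · e^0.002800 = 285.28 × 1.002804 = €286.0799
Market €276.96 < fair €286.0799: forward underpriced → reverse cash-and-carry (short spot, go long the forward).
At maturity, profit = |F_mkt − F*| = |276.96 − 286.0799| = €9.12 per share

€9.12 per share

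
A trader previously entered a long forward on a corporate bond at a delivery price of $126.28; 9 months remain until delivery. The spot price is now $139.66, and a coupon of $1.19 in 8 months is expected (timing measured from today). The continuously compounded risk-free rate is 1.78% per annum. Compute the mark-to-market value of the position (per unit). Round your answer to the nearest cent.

PV(remaining coupons) I = 1.19·e^(−0.0178·8/12) = 1.1760
Current forward F = (S − I)·e^(rT) = (139.66 − 1.1760)·e^(0.0178·9/12) = 138.4840 × 1.013440 = 140.3452
Value (long) = (F − K)·e^(−rT) = (140.3452 − 126.28) × 0.986739 = 13.8787
Value = $13.88

$13.88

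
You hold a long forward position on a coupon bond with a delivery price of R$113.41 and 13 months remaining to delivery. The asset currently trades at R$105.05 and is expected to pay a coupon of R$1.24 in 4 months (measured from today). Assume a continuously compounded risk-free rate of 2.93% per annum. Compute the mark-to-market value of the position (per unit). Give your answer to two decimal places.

-R$6.04

PV(remaining coupons) I = 1.24·e^(−0.0293·4/12) = 1.2279
Current forward F = (S − I)·e^(rT) = (105.05 − 1.2279)·e^(0.0293·13/12) = 103.8221 × 1.032251 = 107.1705
Value (long) = (F − K)·e^(−rT) = (107.1705 − 113.41) × 0.968757 = -6.0446
Value = -R$6.04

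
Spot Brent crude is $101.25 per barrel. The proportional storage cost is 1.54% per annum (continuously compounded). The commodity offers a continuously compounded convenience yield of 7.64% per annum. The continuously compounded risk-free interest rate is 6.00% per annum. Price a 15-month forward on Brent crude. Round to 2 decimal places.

Net carry = r + u − y = 0.0600 + 0.0154 − 0.0764 = -0.0010
F = S·e^((r+u−y)T) = 101.25 · e^(-0.0010 × 15/12) = 101.25 · e^-0.001250
= 101.25 × 0.998751 = $101.12 per barrel

$101.12 per barrel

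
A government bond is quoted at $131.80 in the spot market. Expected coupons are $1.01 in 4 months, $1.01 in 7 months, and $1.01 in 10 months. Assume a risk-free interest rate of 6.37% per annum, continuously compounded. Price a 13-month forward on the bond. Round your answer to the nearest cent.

PV(coupons) I = 1.01·e^(−0.0637·4/12) + 1.01·e^(−0.0637·7/12) + 1.01·e^(−0.0637·10/12)
I = 0.9888 + 0.9732 + 0.9578 = 2.9198
F = (S − I)·e^(rT) = (131.80 − 2.9198) · e^(0.0637·13/12)
= 128.8802 · e^0.069008 = 128.8802 × 1.071445 = $138.09

$138.09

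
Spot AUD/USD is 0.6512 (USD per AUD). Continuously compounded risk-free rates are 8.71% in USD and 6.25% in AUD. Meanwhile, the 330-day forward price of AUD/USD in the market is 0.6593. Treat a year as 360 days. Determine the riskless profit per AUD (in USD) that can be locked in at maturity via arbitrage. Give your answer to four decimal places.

0.0068 per AUD (in USD)

Fair forward: F* = S·e^(carry·T), with carry = (r_USD − r_AUD) = 0.0871 − 0.0625 = 0.0246
F* = 0.6512 · e^(0.0246 × 330/360) = 0.6512 · e^0.022550 = 0.6512 × 1.022806 = 0.6661
Market 0.6593 < fair 0.6661: forward underpriced → reverse cash-and-carry (short spot, go long the forward).
At maturity, profit = |F_mkt − F*| = |0.6593 − 0.6661| = 0.0068 per AUD (in USD)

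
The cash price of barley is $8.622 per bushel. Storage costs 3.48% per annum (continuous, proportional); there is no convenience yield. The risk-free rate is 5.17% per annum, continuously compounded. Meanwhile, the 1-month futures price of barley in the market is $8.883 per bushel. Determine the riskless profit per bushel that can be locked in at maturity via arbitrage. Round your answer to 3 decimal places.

$0.199 per bushel

Fair futures: F* = S·e^(carry·T), with carry = (r + u) = 0.0517 + 0.0348 = 0.0865
F* = 8.622 · e^(0.0865 × 1/12) = 8.622 · e^0.007208 = 8.622 × 1.007234 = $8.6844
Market $8.883 > fair $8.6844: forward overpriced → cash-and-carry (buy spot, short the forward).
At maturity, profit = |F_mkt − F*| = |8.883 − 8.6844| = $0.199 per bushel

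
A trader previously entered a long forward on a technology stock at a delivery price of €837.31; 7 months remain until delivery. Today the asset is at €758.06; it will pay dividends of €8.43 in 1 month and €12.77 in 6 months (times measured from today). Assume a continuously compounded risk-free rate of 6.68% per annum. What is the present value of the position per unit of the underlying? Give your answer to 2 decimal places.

PV(remaining dividends) I = 8.43·e^(−0.0668·1/12) + 12.77·e^(−0.0668·6/12) = 20.7337
Current forward F = (S − I)·e^(rT) = (758.06 − 20.7337)·e^(0.0668·7/12) = 737.3263 × 1.039736 = 766.6247
Value (long) = (F − K)·e^(−rT) = (766.6247 − 837.31) × 0.961783 = -67.9839
Value = -€67.98

-€67.98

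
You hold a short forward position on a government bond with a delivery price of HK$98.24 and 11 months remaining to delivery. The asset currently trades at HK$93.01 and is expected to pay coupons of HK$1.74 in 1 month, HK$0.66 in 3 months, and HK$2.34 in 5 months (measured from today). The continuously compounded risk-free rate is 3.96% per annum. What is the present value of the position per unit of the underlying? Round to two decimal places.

PV(remaining coupons) I = 1.74·e^(−0.0396·1/12) + 0.66·e^(−0.0396·3/12) + 2.34·e^(−0.0396·5/12) = 4.6895
Current forward F = (S − I)·e^(rT) = (93.01 − 4.6895)·e^(0.0396·11/12) = 88.3205 × 1.036967 = 91.5854
Value (long) = (F − K)·e^(−rT) = (91.5854 − 98.24) × 0.964351 = -6.4174
Short position value = −(long value) = HK$6.42

HK$6.42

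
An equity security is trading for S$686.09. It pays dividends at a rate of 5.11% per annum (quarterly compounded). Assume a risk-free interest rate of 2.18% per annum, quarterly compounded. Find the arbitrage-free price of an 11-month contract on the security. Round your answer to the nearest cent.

F = S · (1+r/4)^(4T) / (1+q/4)^(4T)
= 686.09 × 1.020129 / 1.047645 = 686.09 × 0.973735
F = S$668.07

S$668.07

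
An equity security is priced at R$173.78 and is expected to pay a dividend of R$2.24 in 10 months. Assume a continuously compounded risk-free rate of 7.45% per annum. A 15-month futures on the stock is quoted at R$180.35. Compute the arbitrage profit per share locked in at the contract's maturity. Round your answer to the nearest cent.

R$8.08 per share

PV(dividends) I = 2.24·e^(−0.0745·10/12) = 2.1052
Fair futures F* = (S − I)·e^(rT) = (173.78 − 2.1052)·e^0.093125 = 171.6748 × 1.097599 = 188.4301
Market R$180.35 < fair 188.4301: forward underpriced → reverse cash-and-carry (short the stock, invest proceeds at r, pay the dividends, go long the forward).
Profit at T = |F_mkt − F*| = |180.35 − 188.4301| = R$8.08 per share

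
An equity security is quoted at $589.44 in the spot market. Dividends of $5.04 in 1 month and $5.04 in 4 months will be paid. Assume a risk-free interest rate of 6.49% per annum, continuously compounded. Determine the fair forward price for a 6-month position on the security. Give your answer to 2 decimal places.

PV(dividends) I = 5.04·e^(−0.0649·1/12) + 5.04·e^(−0.0649·4/12)
I = 5.0128 + 4.9321 = 9.9449
F = (S − I)·e^(rT) = (589.44 − 9.9449) · e^(0.0649·6/12)
= 579.4951 · e^0.032450 = 579.4951 × 1.032982 = $598.61

$598.61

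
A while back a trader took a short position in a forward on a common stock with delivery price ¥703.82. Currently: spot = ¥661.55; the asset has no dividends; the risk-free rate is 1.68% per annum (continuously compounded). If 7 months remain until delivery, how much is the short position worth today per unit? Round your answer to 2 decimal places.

Current fair forward for the remaining 7 months: F = S·e^(r·T), r = 0.0168
F = 661.55 · e^(0.0168 × 7/12) = 661.55 × 1.009848 = 668.0649
Value of long forward = (F − K)·e^(−rT) = (668.0649 − 703.82) · e^(−0.0168·7/12)
= -35.7551 × 0.990248 = -35.41
Short position value = −(long value) = ¥35.41

¥35.41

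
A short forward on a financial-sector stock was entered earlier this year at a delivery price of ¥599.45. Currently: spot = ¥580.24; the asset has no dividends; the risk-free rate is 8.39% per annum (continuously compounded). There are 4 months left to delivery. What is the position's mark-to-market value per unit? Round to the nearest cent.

¥2.68

Current fair forward for the remaining 4 months: F = S·e^(r·T), r = 0.0839
F = 580.24 · e^(0.0839 × 4/12) = 580.24 × 1.028361 = 596.6962
Value of long forward = (F − K)·e^(−rT) = (596.6962 − 599.45) · e^(−0.0839·4/12)
= -2.7538 × 0.972421 = -2.68
Short position value = −(long value) = ¥2.68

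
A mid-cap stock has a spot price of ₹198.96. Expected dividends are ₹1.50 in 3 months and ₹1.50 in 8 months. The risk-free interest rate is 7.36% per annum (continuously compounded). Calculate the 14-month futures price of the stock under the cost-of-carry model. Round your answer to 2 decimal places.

₹213.64

PV(dividends) I = 1.50·e^(−0.0736·3/12) + 1.50·e^(−0.0736·8/12)
I = 1.4727 + 1.4282 = 2.9009
F = (S − I)·e^(rT) = (198.96 − 2.9009) · e^(0.0736·14/12)
= 196.0591 · e^0.085867 = 196.0591 × 1.089661 = ₹213.64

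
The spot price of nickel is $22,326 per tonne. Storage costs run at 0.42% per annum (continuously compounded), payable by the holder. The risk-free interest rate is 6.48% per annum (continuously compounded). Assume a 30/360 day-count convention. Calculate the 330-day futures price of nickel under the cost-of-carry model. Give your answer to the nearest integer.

$23,784 per tonne

Net carry = r + u − y = 0.0648 + 0.0042 − 0.0000 = 0.0690
F = S·e^((r+u−y)T) = 22326 · e^(0.0690 × 330/360) = 22326 · e^0.063250
= 22326 × 1.065293 = $23,784 per tonne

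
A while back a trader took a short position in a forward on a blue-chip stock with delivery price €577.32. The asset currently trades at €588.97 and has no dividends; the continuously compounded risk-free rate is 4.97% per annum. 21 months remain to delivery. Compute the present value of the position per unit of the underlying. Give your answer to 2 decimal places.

-€59.74

Current fair forward for the remaining 21 months: F = S·e^(r·T), r = 0.0497
F = 588.97 · e^(0.0497 × 21/12) = 588.97 × 1.090869 = 642.4891
Value of long forward = (F − K)·e^(−rT) = (642.4891 − 577.32) · e^(−0.0497·21/12)
= 65.1691 × 0.916700 = 59.74
Short position value = −(long value) = -€59.74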